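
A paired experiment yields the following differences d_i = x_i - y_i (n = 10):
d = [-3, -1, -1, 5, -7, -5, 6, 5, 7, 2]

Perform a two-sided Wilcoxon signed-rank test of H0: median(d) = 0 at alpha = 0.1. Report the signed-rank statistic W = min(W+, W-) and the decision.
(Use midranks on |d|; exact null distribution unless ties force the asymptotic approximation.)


Step 1: Drop any zero differences (none here) and take |d_i|.
|d| = [3, 1, 1, 5, 7, 5, 6, 5, 7, 2]
Step 2: Midrank |d_i| (ties get averaged ranks).
ranks: |3|->4, |1|->1.5, |1|->1.5, |5|->6, |7|->9.5, |5|->6, |6|->8, |5|->6, |7|->9.5, |2|->3
Step 3: Attach original signs; sum ranks with positive sign and with negative sign.
W+ = 6 + 8 + 6 + 9.5 + 3 = 32.5
W- = 4 + 1.5 + 1.5 + 9.5 + 6 = 22.5
(Check: W+ + W- = 55 should equal n(n+1)/2 = 55.)
Step 4: Test statistic W = min(W+, W-) = 22.5.
Step 5: Ties in |d|, so use the tie-corrected normal approximation.
        E[W] = n(n+1)/4 = 10*11/4 = 27.5.
        Tie groups: |d|=1 (t=2), |d|=5 (t=3), |d|=7 (t=2); sum(t^3 - t) = 36.
        Var[W] = n(n+1)(2n+1)/24 - sum(t^3-t)/48 = 2310/24 - 36/48 = 95.5.
        z = (W - E[W]) / sqrt(Var[W]) = (22.5 - 27.5) / 9.7724 = -0.5116.
        Two-sided p = 2*Phi(z) = 0.608900.
Step 6: alpha = 0.1. fail to reject H0.

W+ = 32.5, W- = 22.5, W = min = 22.5, p = 0.608900, fail to reject H0.


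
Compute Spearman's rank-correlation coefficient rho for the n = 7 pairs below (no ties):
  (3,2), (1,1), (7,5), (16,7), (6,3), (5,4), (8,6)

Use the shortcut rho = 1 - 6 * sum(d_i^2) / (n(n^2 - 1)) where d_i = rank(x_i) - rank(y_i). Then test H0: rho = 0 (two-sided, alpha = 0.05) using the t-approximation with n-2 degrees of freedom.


Step 1: Rank x and y separately (midranks; no ties here).
rank(x): 3->2, 1->1, 7->5, 16->7, 6->4, 5->3, 8->6
rank(y): 2->2, 1->1, 5->5, 7->7, 3->3, 4->4, 6->6
Step 2: d_i = R_x(i) - R_y(i); compute d_i^2.
  (2-2)^2=0, (1-1)^2=0, (5-5)^2=0, (7-7)^2=0, (4-3)^2=1, (3-4)^2=1, (6-6)^2=0
sum(d^2) = 2.
Step 3: rho = 1 - 6*2 / (7*(7^2 - 1)) = 1 - 12/336 = 0.964286.
Step 4: Under H0, t = rho * sqrt((n-2)/(1-rho^2)) = 8.1408 ~ t(5).
Step 5: Two-sided p-value from the t-distribution with 5 df = 0.000454.
Step 6: alpha = 0.05. reject H0.

rho = 0.9643, p = 0.000454, reject H0 at alpha = 0.05.


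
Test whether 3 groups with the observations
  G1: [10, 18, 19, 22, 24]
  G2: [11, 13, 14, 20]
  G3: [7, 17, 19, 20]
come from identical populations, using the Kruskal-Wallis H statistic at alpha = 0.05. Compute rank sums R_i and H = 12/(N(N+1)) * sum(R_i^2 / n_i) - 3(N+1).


Step 1: Combine all N = 13 observations and assign midranks.
sorted (value, group, rank): (7,G3,1), (10,G1,2), (11,G2,3), (13,G2,4), (14,G2,5), (17,G3,6), (18,G1,7), (19,G1,8.5), (19,G3,8.5), (20,G2,10.5), (20,G3,10.5), (22,G1,12), (24,G1,13)
Step 2: Sum ranks within each group.
R_1 = 42.5 (n_1 = 5)
R_2 = 22.5 (n_2 = 4)
R_3 = 26 (n_3 = 4)
Step 3: H = 12/(N(N+1)) * sum(R_i^2/n_i) - 3(N+1)
     = 12/(13*14) * (42.5^2/5 + 22.5^2/4 + 26^2/4) - 3*14
     = 0.065934 * 656.812 - 42
     = 1.306319.
Step 4: Ties present; correction factor C = 1 - 12/(13^3 - 13) = 0.994505. Corrected H = 1.306319 / 0.994505 = 1.313536.
Step 5: Under H0, H ~ chi^2(2); p-value = 0.518525.
Step 6: alpha = 0.05. fail to reject H0.

H = 1.3135, df = 2, p = 0.518525, fail to reject H0.


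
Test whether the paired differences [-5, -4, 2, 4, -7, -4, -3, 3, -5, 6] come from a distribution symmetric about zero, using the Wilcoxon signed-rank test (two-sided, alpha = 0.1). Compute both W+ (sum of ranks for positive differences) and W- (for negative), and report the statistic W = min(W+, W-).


Step 1: Drop any zero differences (none here) and take |d_i|.
|d| = [5, 4, 2, 4, 7, 4, 3, 3, 5, 6]
Step 2: Midrank |d_i| (ties get averaged ranks).
ranks: |5|->7.5, |4|->5, |2|->1, |4|->5, |7|->10, |4|->5, |3|->2.5, |3|->2.5, |5|->7.5, |6|->9
Step 3: Attach original signs; sum ranks with positive sign and with negative sign.
W+ = 1 + 5 + 2.5 + 9 = 17.5
W- = 7.5 + 5 + 10 + 5 + 2.5 + 7.5 = 37.5
(Check: W+ + W- = 55 should equal n(n+1)/2 = 55.)
Step 4: Test statistic W = min(W+, W-) = 17.5.
Step 5: Ties in |d|, so use the tie-corrected normal approximation.
        E[W] = n(n+1)/4 = 10*11/4 = 27.5.
        Tie groups: |d|=3 (t=2), |d|=4 (t=3), |d|=5 (t=2); sum(t^3 - t) = 36.
        Var[W] = n(n+1)(2n+1)/24 - sum(t^3-t)/48 = 2310/24 - 36/48 = 95.5.
        z = (W - E[W]) / sqrt(Var[W]) = (17.5 - 27.5) / 9.7724 = -1.0233.
        Two-sided p = 2*Phi(z) = 0.306171.
Step 6: alpha = 0.1. fail to reject H0.

W+ = 17.5, W- = 37.5, W = min = 17.5, p = 0.306171, fail to reject H0.


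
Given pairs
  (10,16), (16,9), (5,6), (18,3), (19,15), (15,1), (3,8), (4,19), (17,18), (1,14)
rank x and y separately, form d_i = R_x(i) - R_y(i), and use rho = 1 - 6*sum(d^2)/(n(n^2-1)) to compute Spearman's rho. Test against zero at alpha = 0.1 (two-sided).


Step 1: Rank x and y separately (midranks; no ties here).
rank(x): 10->5, 16->7, 5->4, 18->9, 19->10, 15->6, 3->2, 4->3, 17->8, 1->1
rank(y): 16->8, 9->5, 6->3, 3->2, 15->7, 1->1, 8->4, 19->10, 18->9, 14->6
Step 2: d_i = R_x(i) - R_y(i); compute d_i^2.
  (5-8)^2=9, (7-5)^2=4, (4-3)^2=1, (9-2)^2=49, (10-7)^2=9, (6-1)^2=25, (2-4)^2=4, (3-10)^2=49, (8-9)^2=1, (1-6)^2=25
sum(d^2) = 176.
Step 3: rho = 1 - 6*176 / (10*(10^2 - 1)) = 1 - 1056/990 = -0.066667.
Step 4: Under H0, t = rho * sqrt((n-2)/(1-rho^2)) = -0.1890 ~ t(8).
Step 5: Two-sided p-value from the t-distribution with 8 df = 0.854813.
Step 6: alpha = 0.1. fail to reject H0.

rho = -0.0667, p = 0.854813, fail to reject H0 at alpha = 0.1.


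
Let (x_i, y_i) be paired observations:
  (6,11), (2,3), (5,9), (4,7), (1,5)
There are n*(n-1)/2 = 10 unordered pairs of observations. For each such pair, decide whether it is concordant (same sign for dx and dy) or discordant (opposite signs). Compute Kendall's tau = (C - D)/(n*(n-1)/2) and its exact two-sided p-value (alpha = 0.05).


Step 1: Enumerate the 10 unordered pairs (i,j) with i<j and classify each by sign(x_j-x_i) * sign(y_j-y_i).
  (1,2):dx=-4,dy=-8->C; (1,3):dx=-1,dy=-2->C; (1,4):dx=-2,dy=-4->C; (1,5):dx=-5,dy=-6->C
  (2,3):dx=+3,dy=+6->C; (2,4):dx=+2,dy=+4->C; (2,5):dx=-1,dy=+2->D; (3,4):dx=-1,dy=-2->C
  (3,5):dx=-4,dy=-4->C; (4,5):dx=-3,dy=-2->C
Step 2: C = 9, D = 1, total pairs = 10.
Step 3: tau = (C - D)/(n(n-1)/2) = (9 - 1)/10 = 0.800000.
Step 4: Exact two-sided p-value (enumerate n! = 120 permutations of y under H0): p = 0.083333.
Step 5: alpha = 0.05. fail to reject H0.

tau_b = 0.8000 (C=9, D=1), p = 0.083333, fail to reject H0.


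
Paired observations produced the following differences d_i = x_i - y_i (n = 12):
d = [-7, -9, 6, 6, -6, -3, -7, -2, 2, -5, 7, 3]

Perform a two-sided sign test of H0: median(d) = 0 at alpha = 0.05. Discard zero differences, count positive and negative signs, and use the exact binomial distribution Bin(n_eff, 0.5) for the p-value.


Step 1: Discard zero differences. Original n = 12; n_eff = number of nonzero differences = 12.
Nonzero differences (with sign): -7, -9, +6, +6, -6, -3, -7, -2, +2, -5, +7, +3
Step 2: Count signs: positive = 5, negative = 7.
Step 3: Under H0: P(positive) = 0.5, so the number of positives S ~ Bin(12, 0.5).
Step 4: Two-sided exact p-value = sum of Bin(12,0.5) probabilities at or below the observed probability = 0.774414.
Step 5: alpha = 0.05. fail to reject H0.

n_eff = 12, pos = 5, neg = 7, p = 0.774414, fail to reject H0.


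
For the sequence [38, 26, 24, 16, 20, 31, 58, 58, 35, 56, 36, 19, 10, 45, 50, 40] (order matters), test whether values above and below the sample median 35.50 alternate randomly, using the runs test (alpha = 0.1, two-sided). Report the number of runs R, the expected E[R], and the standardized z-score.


Step 1: Compute median = 35.50; label A = above, B = below.
Labels in order: ABBBBBAABAABBAAA  (n_A = 8, n_B = 8)
Step 2: Count runs R = 7.
Step 3: Under H0 (random ordering), E[R] = 2*n_A*n_B/(n_A+n_B) + 1 = 2*8*8/16 + 1 = 9.0000.
        Var[R] = 2*n_A*n_B*(2*n_A*n_B - n_A - n_B) / ((n_A+n_B)^2 * (n_A+n_B-1)) = 14336/3840 = 3.7333.
        SD[R] = 1.9322.
Step 4: Continuity-corrected z = (R + 0.5 - E[R]) / SD[R] = (7 + 0.5 - 9.0000) / 1.9322 = -0.7763.
Step 5: Two-sided p-value via normal approximation = 2*(1 - Phi(|z|)) = 0.437558.
Step 6: alpha = 0.1. fail to reject H0.

R = 7, z = -0.7763, p = 0.437558, fail to reject H0.


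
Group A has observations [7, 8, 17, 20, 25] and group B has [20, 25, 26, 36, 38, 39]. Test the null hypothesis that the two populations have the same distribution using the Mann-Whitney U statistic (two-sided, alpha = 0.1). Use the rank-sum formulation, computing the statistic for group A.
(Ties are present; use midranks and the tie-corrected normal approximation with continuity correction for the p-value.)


Step 1: Combine and sort all 11 observations; assign midranks.
sorted (value, group): (7,X), (8,X), (17,X), (20,X), (20,Y), (25,X), (25,Y), (26,Y), (36,Y), (38,Y), (39,Y)
ranks: 7->1, 8->2, 17->3, 20->4.5, 20->4.5, 25->6.5, 25->6.5, 26->8, 36->9, 38->10, 39->11
Step 2: Rank sum for X: R1 = 1 + 2 + 3 + 4.5 + 6.5 = 17.
Step 3: U_X = R1 - n1(n1+1)/2 = 17 - 5*6/2 = 17 - 15 = 2.
       U_Y = n1*n2 - U_X = 30 - 2 = 28.
Step 4: Ties are present, so use the tie-corrected normal approximation (with continuity correction) for the p-value.
Step 5: p-value = 0.021870; compare to alpha = 0.1. reject H0.

U_X = 2, p = 0.021870, reject H0 at alpha = 0.1.


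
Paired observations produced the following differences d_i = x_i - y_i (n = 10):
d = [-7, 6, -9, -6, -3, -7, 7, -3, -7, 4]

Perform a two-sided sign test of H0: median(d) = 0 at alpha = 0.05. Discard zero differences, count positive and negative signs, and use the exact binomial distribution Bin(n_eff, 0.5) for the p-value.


Step 1: Discard zero differences. Original n = 10; n_eff = number of nonzero differences = 10.
Nonzero differences (with sign): -7, +6, -9, -6, -3, -7, +7, -3, -7, +4
Step 2: Count signs: positive = 3, negative = 7.
Step 3: Under H0: P(positive) = 0.5, so the number of positives S ~ Bin(10, 0.5).
Step 4: Two-sided exact p-value = sum of Bin(10,0.5) probabilities at or below the observed probability = 0.343750.
Step 5: alpha = 0.05. fail to reject H0.

n_eff = 10, pos = 3, neg = 7, p = 0.343750, fail to reject H0.


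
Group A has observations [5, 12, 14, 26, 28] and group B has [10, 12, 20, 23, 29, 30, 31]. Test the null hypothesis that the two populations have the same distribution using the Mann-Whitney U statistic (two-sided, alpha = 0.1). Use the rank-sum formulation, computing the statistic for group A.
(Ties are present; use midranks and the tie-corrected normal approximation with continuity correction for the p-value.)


Step 1: Combine and sort all 12 observations; assign midranks.
sorted (value, group): (5,X), (10,Y), (12,X), (12,Y), (14,X), (20,Y), (23,Y), (26,X), (28,X), (29,Y), (30,Y), (31,Y)
ranks: 5->1, 10->2, 12->3.5, 12->3.5, 14->5, 20->6, 23->7, 26->8, 28->9, 29->10, 30->11, 31->12
Step 2: Rank sum for X: R1 = 1 + 3.5 + 5 + 8 + 9 = 26.5.
Step 3: U_X = R1 - n1(n1+1)/2 = 26.5 - 5*6/2 = 26.5 - 15 = 11.5.
       U_Y = n1*n2 - U_X = 35 - 11.5 = 23.5.
Step 4: Ties are present, so use the tie-corrected normal approximation (with continuity correction) for the p-value.
Step 5: p-value = 0.370914; compare to alpha = 0.1. fail to reject H0.

U_X = 11.5, p = 0.370914, fail to reject H0 at alpha = 0.1.


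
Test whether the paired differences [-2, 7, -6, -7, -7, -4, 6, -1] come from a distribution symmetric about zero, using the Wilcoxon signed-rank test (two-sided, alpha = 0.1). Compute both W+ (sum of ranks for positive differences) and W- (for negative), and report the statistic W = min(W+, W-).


Step 1: Drop any zero differences (none here) and take |d_i|.
|d| = [2, 7, 6, 7, 7, 4, 6, 1]
Step 2: Midrank |d_i| (ties get averaged ranks).
ranks: |2|->2, |7|->7, |6|->4.5, |7|->7, |7|->7, |4|->3, |6|->4.5, |1|->1
Step 3: Attach original signs; sum ranks with positive sign and with negative sign.
W+ = 7 + 4.5 = 11.5
W- = 2 + 4.5 + 7 + 7 + 3 + 1 = 24.5
(Check: W+ + W- = 36 should equal n(n+1)/2 = 36.)
Step 4: Test statistic W = min(W+, W-) = 11.5.
Step 5: Ties in |d|, so use the tie-corrected normal approximation.
        E[W] = n(n+1)/4 = 8*9/4 = 18.
        Tie groups: |d|=6 (t=2), |d|=7 (t=3); sum(t^3 - t) = 30.
        Var[W] = n(n+1)(2n+1)/24 - sum(t^3-t)/48 = 1224/24 - 30/48 = 50.375.
        z = (W - E[W]) / sqrt(Var[W]) = (11.5 - 18) / 7.0975 = -0.9158.
        Two-sided p = 2*Phi(z) = 0.359766.
Step 6: alpha = 0.1. fail to reject H0.

W+ = 11.5, W- = 24.5, W = min = 11.5, p = 0.359766, fail to reject H0.


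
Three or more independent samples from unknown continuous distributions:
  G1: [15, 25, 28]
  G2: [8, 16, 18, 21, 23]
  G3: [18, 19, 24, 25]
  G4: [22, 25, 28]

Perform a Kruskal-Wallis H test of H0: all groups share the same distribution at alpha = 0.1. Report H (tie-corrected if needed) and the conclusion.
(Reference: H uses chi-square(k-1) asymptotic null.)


Step 1: Combine all N = 15 observations and assign midranks.
sorted (value, group, rank): (8,G2,1), (15,G1,2), (16,G2,3), (18,G2,4.5), (18,G3,4.5), (19,G3,6), (21,G2,7), (22,G4,8), (23,G2,9), (24,G3,10), (25,G1,12), (25,G3,12), (25,G4,12), (28,G1,14.5), (28,G4,14.5)
Step 2: Sum ranks within each group.
R_1 = 28.5 (n_1 = 3)
R_2 = 24.5 (n_2 = 5)
R_3 = 32.5 (n_3 = 4)
R_4 = 34.5 (n_4 = 3)
Step 3: H = 12/(N(N+1)) * sum(R_i^2/n_i) - 3(N+1)
     = 12/(15*16) * (28.5^2/3 + 24.5^2/5 + 32.5^2/4 + 34.5^2/3) - 3*16
     = 0.050000 * 1051.61 - 48
     = 4.580625.
Step 4: Ties present; correction factor C = 1 - 36/(15^3 - 15) = 0.989286. Corrected H = 4.580625 / 0.989286 = 4.630235.
Step 5: Under H0, H ~ chi^2(3); p-value = 0.200964.
Step 6: alpha = 0.1. fail to reject H0.

H = 4.6302, df = 3, p = 0.200964, fail to reject H0.


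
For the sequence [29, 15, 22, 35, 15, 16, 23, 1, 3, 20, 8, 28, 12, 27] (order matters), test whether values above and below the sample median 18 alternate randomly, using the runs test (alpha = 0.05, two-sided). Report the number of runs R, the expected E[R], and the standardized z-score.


Step 1: Compute median = 18; label A = above, B = below.
Labels in order: ABAABBABBABABA  (n_A = 7, n_B = 7)
Step 2: Count runs R = 11.
Step 3: Under H0 (random ordering), E[R] = 2*n_A*n_B/(n_A+n_B) + 1 = 2*7*7/14 + 1 = 8.0000.
        Var[R] = 2*n_A*n_B*(2*n_A*n_B - n_A - n_B) / ((n_A+n_B)^2 * (n_A+n_B-1)) = 8232/2548 = 3.2308.
        SD[R] = 1.7974.
Step 4: Continuity-corrected z = (R - 0.5 - E[R]) / SD[R] = (11 - 0.5 - 8.0000) / 1.7974 = 1.3909.
Step 5: Two-sided p-value via normal approximation = 2*(1 - Phi(|z|)) = 0.164264.
Step 6: alpha = 0.05. fail to reject H0.

R = 11, z = 1.3909, p = 0.164264, fail to reject H0.


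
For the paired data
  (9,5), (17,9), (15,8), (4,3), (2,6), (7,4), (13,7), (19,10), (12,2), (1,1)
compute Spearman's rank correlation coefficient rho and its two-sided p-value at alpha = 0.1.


Step 1: Rank x and y separately (midranks; no ties here).
rank(x): 9->5, 17->9, 15->8, 4->3, 2->2, 7->4, 13->7, 19->10, 12->6, 1->1
rank(y): 5->5, 9->9, 8->8, 3->3, 6->6, 4->4, 7->7, 10->10, 2->2, 1->1
Step 2: d_i = R_x(i) - R_y(i); compute d_i^2.
  (5-5)^2=0, (9-9)^2=0, (8-8)^2=0, (3-3)^2=0, (2-6)^2=16, (4-4)^2=0, (7-7)^2=0, (10-10)^2=0, (6-2)^2=16, (1-1)^2=0
sum(d^2) = 32.
Step 3: rho = 1 - 6*32 / (10*(10^2 - 1)) = 1 - 192/990 = 0.806061.
Step 4: Under H0, t = rho * sqrt((n-2)/(1-rho^2)) = 3.8522 ~ t(8).
Step 5: Two-sided p-value from the t-distribution with 8 df = 0.004862.
Step 6: alpha = 0.1. reject H0.

rho = 0.8061, p = 0.004862, reject H0 at alpha = 0.1.


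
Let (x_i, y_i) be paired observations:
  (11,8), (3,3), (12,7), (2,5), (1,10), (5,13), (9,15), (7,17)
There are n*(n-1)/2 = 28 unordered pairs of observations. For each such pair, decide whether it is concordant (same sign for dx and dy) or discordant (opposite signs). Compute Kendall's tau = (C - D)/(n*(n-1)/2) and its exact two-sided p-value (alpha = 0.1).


Step 1: Enumerate the 28 unordered pairs (i,j) with i<j and classify each by sign(x_j-x_i) * sign(y_j-y_i).
  (1,2):dx=-8,dy=-5->C; (1,3):dx=+1,dy=-1->D; (1,4):dx=-9,dy=-3->C; (1,5):dx=-10,dy=+2->D
  (1,6):dx=-6,dy=+5->D; (1,7):dx=-2,dy=+7->D; (1,8):dx=-4,dy=+9->D; (2,3):dx=+9,dy=+4->C
  (2,4):dx=-1,dy=+2->D; (2,5):dx=-2,dy=+7->D; (2,6):dx=+2,dy=+10->C; (2,7):dx=+6,dy=+12->C
  (2,8):dx=+4,dy=+14->C; (3,4):dx=-10,dy=-2->C; (3,5):dx=-11,dy=+3->D; (3,6):dx=-7,dy=+6->D
  (3,7):dx=-3,dy=+8->D; (3,8):dx=-5,dy=+10->D; (4,5):dx=-1,dy=+5->D; (4,6):dx=+3,dy=+8->C
  (4,7):dx=+7,dy=+10->C; (4,8):dx=+5,dy=+12->C; (5,6):dx=+4,dy=+3->C; (5,7):dx=+8,dy=+5->C
  (5,8):dx=+6,dy=+7->C; (6,7):dx=+4,dy=+2->C; (6,8):dx=+2,dy=+4->C; (7,8):dx=-2,dy=+2->D
Step 2: C = 15, D = 13, total pairs = 28.
Step 3: tau = (C - D)/(n(n-1)/2) = (15 - 13)/28 = 0.071429.
Step 4: Exact two-sided p-value (enumerate n! = 40320 permutations of y under H0): p = 0.904861.
Step 5: alpha = 0.1. fail to reject H0.

tau_b = 0.0714 (C=15, D=13), p = 0.904861, fail to reject H0.


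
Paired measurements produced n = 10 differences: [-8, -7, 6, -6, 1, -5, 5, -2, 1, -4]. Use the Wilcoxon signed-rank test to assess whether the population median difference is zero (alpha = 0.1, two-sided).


Step 1: Drop any zero differences (none here) and take |d_i|.
|d| = [8, 7, 6, 6, 1, 5, 5, 2, 1, 4]
Step 2: Midrank |d_i| (ties get averaged ranks).
ranks: |8|->10, |7|->9, |6|->7.5, |6|->7.5, |1|->1.5, |5|->5.5, |5|->5.5, |2|->3, |1|->1.5, |4|->4
Step 3: Attach original signs; sum ranks with positive sign and with negative sign.
W+ = 7.5 + 1.5 + 5.5 + 1.5 = 16
W- = 10 + 9 + 7.5 + 5.5 + 3 + 4 = 39
(Check: W+ + W- = 55 should equal n(n+1)/2 = 55.)
Step 4: Test statistic W = min(W+, W-) = 16.
Step 5: Ties in |d|, so use the tie-corrected normal approximation.
        E[W] = n(n+1)/4 = 10*11/4 = 27.5.
        Tie groups: |d|=1 (t=2), |d|=5 (t=2), |d|=6 (t=2); sum(t^3 - t) = 18.
        Var[W] = n(n+1)(2n+1)/24 - sum(t^3-t)/48 = 2310/24 - 18/48 = 95.875.
        z = (W - E[W]) / sqrt(Var[W]) = (16 - 27.5) / 9.7916 = -1.1745.
        Two-sided p = 2*Phi(z) = 0.240203.
Step 6: alpha = 0.1. fail to reject H0.

W+ = 16, W- = 39, W = min = 16, p = 0.240203, fail to reject H0.


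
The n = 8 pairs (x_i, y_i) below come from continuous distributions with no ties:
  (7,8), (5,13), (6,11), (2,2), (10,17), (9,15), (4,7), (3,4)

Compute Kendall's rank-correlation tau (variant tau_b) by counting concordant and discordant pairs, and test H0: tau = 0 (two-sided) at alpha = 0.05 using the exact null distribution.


Step 1: Enumerate the 28 unordered pairs (i,j) with i<j and classify each by sign(x_j-x_i) * sign(y_j-y_i).
  (1,2):dx=-2,dy=+5->D; (1,3):dx=-1,dy=+3->D; (1,4):dx=-5,dy=-6->C; (1,5):dx=+3,dy=+9->C
  (1,6):dx=+2,dy=+7->C; (1,7):dx=-3,dy=-1->C; (1,8):dx=-4,dy=-4->C; (2,3):dx=+1,dy=-2->D
  (2,4):dx=-3,dy=-11->C; (2,5):dx=+5,dy=+4->C; (2,6):dx=+4,dy=+2->C; (2,7):dx=-1,dy=-6->C
  (2,8):dx=-2,dy=-9->C; (3,4):dx=-4,dy=-9->C; (3,5):dx=+4,dy=+6->C; (3,6):dx=+3,dy=+4->C
  (3,7):dx=-2,dy=-4->C; (3,8):dx=-3,dy=-7->C; (4,5):dx=+8,dy=+15->C; (4,6):dx=+7,dy=+13->C
  (4,7):dx=+2,dy=+5->C; (4,8):dx=+1,dy=+2->C; (5,6):dx=-1,dy=-2->C; (5,7):dx=-6,dy=-10->C
  (5,8):dx=-7,dy=-13->C; (6,7):dx=-5,dy=-8->C; (6,8):dx=-6,dy=-11->C; (7,8):dx=-1,dy=-3->C
Step 2: C = 25, D = 3, total pairs = 28.
Step 3: tau = (C - D)/(n(n-1)/2) = (25 - 3)/28 = 0.785714.
Step 4: Exact two-sided p-value (enumerate n! = 40320 permutations of y under H0): p = 0.005506.
Step 5: alpha = 0.05. reject H0.

tau_b = 0.7857 (C=25, D=3), p = 0.005506, reject H0.


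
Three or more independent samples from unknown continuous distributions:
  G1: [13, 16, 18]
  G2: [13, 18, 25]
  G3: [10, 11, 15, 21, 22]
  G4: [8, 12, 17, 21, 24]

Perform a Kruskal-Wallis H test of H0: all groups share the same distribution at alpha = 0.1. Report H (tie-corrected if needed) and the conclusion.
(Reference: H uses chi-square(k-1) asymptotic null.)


Step 1: Combine all N = 16 observations and assign midranks.
sorted (value, group, rank): (8,G4,1), (10,G3,2), (11,G3,3), (12,G4,4), (13,G1,5.5), (13,G2,5.5), (15,G3,7), (16,G1,8), (17,G4,9), (18,G1,10.5), (18,G2,10.5), (21,G3,12.5), (21,G4,12.5), (22,G3,14), (24,G4,15), (25,G2,16)
Step 2: Sum ranks within each group.
R_1 = 24 (n_1 = 3)
R_2 = 32 (n_2 = 3)
R_3 = 38.5 (n_3 = 5)
R_4 = 41.5 (n_4 = 5)
Step 3: H = 12/(N(N+1)) * sum(R_i^2/n_i) - 3(N+1)
     = 12/(16*17) * (24^2/3 + 32^2/3 + 38.5^2/5 + 41.5^2/5) - 3*17
     = 0.044118 * 1174.23 - 51
     = 0.804412.
Step 4: Ties present; correction factor C = 1 - 18/(16^3 - 16) = 0.995588. Corrected H = 0.804412 / 0.995588 = 0.807976.
Step 5: Under H0, H ~ chi^2(3); p-value = 0.847558.
Step 6: alpha = 0.1. fail to reject H0.

H = 0.8080, df = 3, p = 0.847558, fail to reject H0.


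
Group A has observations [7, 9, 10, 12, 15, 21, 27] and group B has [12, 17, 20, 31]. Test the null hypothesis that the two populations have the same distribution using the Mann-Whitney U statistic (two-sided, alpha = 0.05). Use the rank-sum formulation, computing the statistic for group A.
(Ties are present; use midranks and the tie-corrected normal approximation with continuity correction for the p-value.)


Step 1: Combine and sort all 11 observations; assign midranks.
sorted (value, group): (7,X), (9,X), (10,X), (12,X), (12,Y), (15,X), (17,Y), (20,Y), (21,X), (27,X), (31,Y)
ranks: 7->1, 9->2, 10->3, 12->4.5, 12->4.5, 15->6, 17->7, 20->8, 21->9, 27->10, 31->11
Step 2: Rank sum for X: R1 = 1 + 2 + 3 + 4.5 + 6 + 9 + 10 = 35.5.
Step 3: U_X = R1 - n1(n1+1)/2 = 35.5 - 7*8/2 = 35.5 - 28 = 7.5.
       U_Y = n1*n2 - U_X = 28 - 7.5 = 20.5.
Step 4: Ties are present, so use the tie-corrected normal approximation (with continuity correction) for the p-value.
Step 5: p-value = 0.255756; compare to alpha = 0.05. fail to reject H0.

U_X = 7.5, p = 0.255756, fail to reject H0 at alpha = 0.05.


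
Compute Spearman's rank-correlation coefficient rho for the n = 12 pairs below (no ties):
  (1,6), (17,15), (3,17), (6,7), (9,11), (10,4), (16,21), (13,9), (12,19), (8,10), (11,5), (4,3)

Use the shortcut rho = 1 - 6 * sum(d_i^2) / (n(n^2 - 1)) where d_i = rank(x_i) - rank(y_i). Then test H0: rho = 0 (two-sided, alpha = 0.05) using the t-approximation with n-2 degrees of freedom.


Step 1: Rank x and y separately (midranks; no ties here).
rank(x): 1->1, 17->12, 3->2, 6->4, 9->6, 10->7, 16->11, 13->10, 12->9, 8->5, 11->8, 4->3
rank(y): 6->4, 15->9, 17->10, 7->5, 11->8, 4->2, 21->12, 9->6, 19->11, 10->7, 5->3, 3->1
Step 2: d_i = R_x(i) - R_y(i); compute d_i^2.
  (1-4)^2=9, (12-9)^2=9, (2-10)^2=64, (4-5)^2=1, (6-8)^2=4, (7-2)^2=25, (11-12)^2=1, (10-6)^2=16, (9-11)^2=4, (5-7)^2=4, (8-3)^2=25, (3-1)^2=4
sum(d^2) = 166.
Step 3: rho = 1 - 6*166 / (12*(12^2 - 1)) = 1 - 996/1716 = 0.419580.
Step 4: Under H0, t = rho * sqrt((n-2)/(1-rho^2)) = 1.4617 ~ t(10).
Step 5: Two-sided p-value from the t-distribution with 10 df = 0.174519.
Step 6: alpha = 0.05. fail to reject H0.

rho = 0.4196, p = 0.174519, fail to reject H0 at alpha = 0.05.


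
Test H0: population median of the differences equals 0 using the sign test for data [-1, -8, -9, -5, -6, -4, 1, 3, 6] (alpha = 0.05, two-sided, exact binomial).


Step 1: Discard zero differences. Original n = 9; n_eff = number of nonzero differences = 9.
Nonzero differences (with sign): -1, -8, -9, -5, -6, -4, +1, +3, +6
Step 2: Count signs: positive = 3, negative = 6.
Step 3: Under H0: P(positive) = 0.5, so the number of positives S ~ Bin(9, 0.5).
Step 4: Two-sided exact p-value = sum of Bin(9,0.5) probabilities at or below the observed probability = 0.507812.
Step 5: alpha = 0.05. fail to reject H0.

n_eff = 9, pos = 3, neg = 6, p = 0.507812, fail to reject H0.


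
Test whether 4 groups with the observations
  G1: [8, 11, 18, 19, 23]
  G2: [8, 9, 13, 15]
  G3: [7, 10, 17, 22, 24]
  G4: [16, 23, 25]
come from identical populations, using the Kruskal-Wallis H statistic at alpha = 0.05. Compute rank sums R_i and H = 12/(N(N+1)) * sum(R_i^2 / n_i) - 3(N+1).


Step 1: Combine all N = 17 observations and assign midranks.
sorted (value, group, rank): (7,G3,1), (8,G1,2.5), (8,G2,2.5), (9,G2,4), (10,G3,5), (11,G1,6), (13,G2,7), (15,G2,8), (16,G4,9), (17,G3,10), (18,G1,11), (19,G1,12), (22,G3,13), (23,G1,14.5), (23,G4,14.5), (24,G3,16), (25,G4,17)
Step 2: Sum ranks within each group.
R_1 = 46 (n_1 = 5)
R_2 = 21.5 (n_2 = 4)
R_3 = 45 (n_3 = 5)
R_4 = 40.5 (n_4 = 3)
Step 3: H = 12/(N(N+1)) * sum(R_i^2/n_i) - 3(N+1)
     = 12/(17*18) * (46^2/5 + 21.5^2/4 + 45^2/5 + 40.5^2/3) - 3*18
     = 0.039216 * 1490.51 - 54
     = 4.451471.
Step 4: Ties present; correction factor C = 1 - 12/(17^3 - 17) = 0.997549. Corrected H = 4.451471 / 0.997549 = 4.462408.
Step 5: Under H0, H ~ chi^2(3); p-value = 0.215668.
Step 6: alpha = 0.05. fail to reject H0.

H = 4.4624, df = 3, p = 0.215668, fail to reject H0.


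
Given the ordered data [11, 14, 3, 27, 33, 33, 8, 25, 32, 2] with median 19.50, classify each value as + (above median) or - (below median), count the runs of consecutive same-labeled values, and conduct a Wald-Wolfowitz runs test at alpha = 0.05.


Step 1: Compute median = 19.50; label A = above, B = below.
Labels in order: BBBAAABAAB  (n_A = 5, n_B = 5)
Step 2: Count runs R = 5.
Step 3: Under H0 (random ordering), E[R] = 2*n_A*n_B/(n_A+n_B) + 1 = 2*5*5/10 + 1 = 6.0000.
        Var[R] = 2*n_A*n_B*(2*n_A*n_B - n_A - n_B) / ((n_A+n_B)^2 * (n_A+n_B-1)) = 2000/900 = 2.2222.
        SD[R] = 1.4907.
Step 4: Continuity-corrected z = (R + 0.5 - E[R]) / SD[R] = (5 + 0.5 - 6.0000) / 1.4907 = -0.3354.
Step 5: Two-sided p-value via normal approximation = 2*(1 - Phi(|z|)) = 0.737316.
Step 6: alpha = 0.05. fail to reject H0.

R = 5, z = -0.3354, p = 0.737316, fail to reject H0.


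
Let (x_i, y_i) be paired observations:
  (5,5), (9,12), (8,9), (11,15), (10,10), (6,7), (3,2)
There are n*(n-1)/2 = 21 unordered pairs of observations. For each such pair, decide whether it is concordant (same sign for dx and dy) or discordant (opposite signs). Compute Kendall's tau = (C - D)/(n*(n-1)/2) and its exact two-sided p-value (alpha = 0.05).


Step 1: Enumerate the 21 unordered pairs (i,j) with i<j and classify each by sign(x_j-x_i) * sign(y_j-y_i).
  (1,2):dx=+4,dy=+7->C; (1,3):dx=+3,dy=+4->C; (1,4):dx=+6,dy=+10->C; (1,5):dx=+5,dy=+5->C
  (1,6):dx=+1,dy=+2->C; (1,7):dx=-2,dy=-3->C; (2,3):dx=-1,dy=-3->C; (2,4):dx=+2,dy=+3->C
  (2,5):dx=+1,dy=-2->D; (2,6):dx=-3,dy=-5->C; (2,7):dx=-6,dy=-10->C; (3,4):dx=+3,dy=+6->C
  (3,5):dx=+2,dy=+1->C; (3,6):dx=-2,dy=-2->C; (3,7):dx=-5,dy=-7->C; (4,5):dx=-1,dy=-5->C
  (4,6):dx=-5,dy=-8->C; (4,7):dx=-8,dy=-13->C; (5,6):dx=-4,dy=-3->C; (5,7):dx=-7,dy=-8->C
  (6,7):dx=-3,dy=-5->C
Step 2: C = 20, D = 1, total pairs = 21.
Step 3: tau = (C - D)/(n(n-1)/2) = (20 - 1)/21 = 0.904762.
Step 4: Exact two-sided p-value (enumerate n! = 5040 permutations of y under H0): p = 0.002778.
Step 5: alpha = 0.05. reject H0.

tau_b = 0.9048 (C=20, D=1), p = 0.002778, reject H0.


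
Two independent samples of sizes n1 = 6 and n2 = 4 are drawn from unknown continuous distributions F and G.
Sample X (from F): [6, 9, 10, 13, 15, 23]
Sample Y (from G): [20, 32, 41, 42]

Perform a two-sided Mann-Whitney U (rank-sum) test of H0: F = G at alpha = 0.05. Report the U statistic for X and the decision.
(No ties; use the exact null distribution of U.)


Step 1: Combine and sort all 10 observations; assign midranks.
sorted (value, group): (6,X), (9,X), (10,X), (13,X), (15,X), (20,Y), (23,X), (32,Y), (41,Y), (42,Y)
ranks: 6->1, 9->2, 10->3, 13->4, 15->5, 20->6, 23->7, 32->8, 41->9, 42->10
Step 2: Rank sum for X: R1 = 1 + 2 + 3 + 4 + 5 + 7 = 22.
Step 3: U_X = R1 - n1(n1+1)/2 = 22 - 6*7/2 = 22 - 21 = 1.
       U_Y = n1*n2 - U_X = 24 - 1 = 23.
Step 4: No ties, so the exact null distribution of U (based on enumerating the C(10,6) = 210 equally likely rank assignments) gives the two-sided p-value.
Step 5: p-value = 0.019048; compare to alpha = 0.05. reject H0.

U_X = 1, p = 0.019048, reject H0 at alpha = 0.05.


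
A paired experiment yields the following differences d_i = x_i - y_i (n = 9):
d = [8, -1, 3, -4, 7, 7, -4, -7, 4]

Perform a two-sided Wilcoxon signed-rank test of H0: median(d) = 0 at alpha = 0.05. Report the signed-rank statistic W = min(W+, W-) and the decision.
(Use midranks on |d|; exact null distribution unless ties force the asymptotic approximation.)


Step 1: Drop any zero differences (none here) and take |d_i|.
|d| = [8, 1, 3, 4, 7, 7, 4, 7, 4]
Step 2: Midrank |d_i| (ties get averaged ranks).
ranks: |8|->9, |1|->1, |3|->2, |4|->4, |7|->7, |7|->7, |4|->4, |7|->7, |4|->4
Step 3: Attach original signs; sum ranks with positive sign and with negative sign.
W+ = 9 + 2 + 7 + 7 + 4 = 29
W- = 1 + 4 + 4 + 7 = 16
(Check: W+ + W- = 45 should equal n(n+1)/2 = 45.)
Step 4: Test statistic W = min(W+, W-) = 16.
Step 5: Ties in |d|, so use the tie-corrected normal approximation.
        E[W] = n(n+1)/4 = 9*10/4 = 22.5.
        Tie groups: |d|=4 (t=3), |d|=7 (t=3); sum(t^3 - t) = 48.
        Var[W] = n(n+1)(2n+1)/24 - sum(t^3-t)/48 = 1710/24 - 48/48 = 70.25.
        z = (W - E[W]) / sqrt(Var[W]) = (16 - 22.5) / 8.3815 = -0.7755.
        Two-sided p = 2*Phi(z) = 0.438035.
Step 6: alpha = 0.05. fail to reject H0.

W+ = 29, W- = 16, W = min = 16, p = 0.438035, fail to reject H0.


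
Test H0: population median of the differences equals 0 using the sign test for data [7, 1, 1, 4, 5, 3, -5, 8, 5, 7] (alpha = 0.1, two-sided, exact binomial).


Step 1: Discard zero differences. Original n = 10; n_eff = number of nonzero differences = 10.
Nonzero differences (with sign): +7, +1, +1, +4, +5, +3, -5, +8, +5, +7
Step 2: Count signs: positive = 9, negative = 1.
Step 3: Under H0: P(positive) = 0.5, so the number of positives S ~ Bin(10, 0.5).
Step 4: Two-sided exact p-value = sum of Bin(10,0.5) probabilities at or below the observed probability = 0.021484.
Step 5: alpha = 0.1. reject H0.

n_eff = 10, pos = 9, neg = 1, p = 0.021484, reject H0.


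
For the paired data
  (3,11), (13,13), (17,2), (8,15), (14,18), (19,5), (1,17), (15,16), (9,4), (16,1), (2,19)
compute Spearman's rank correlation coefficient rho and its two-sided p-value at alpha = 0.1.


Step 1: Rank x and y separately (midranks; no ties here).
rank(x): 3->3, 13->6, 17->10, 8->4, 14->7, 19->11, 1->1, 15->8, 9->5, 16->9, 2->2
rank(y): 11->5, 13->6, 2->2, 15->7, 18->10, 5->4, 17->9, 16->8, 4->3, 1->1, 19->11
Step 2: d_i = R_x(i) - R_y(i); compute d_i^2.
  (3-5)^2=4, (6-6)^2=0, (10-2)^2=64, (4-7)^2=9, (7-10)^2=9, (11-4)^2=49, (1-9)^2=64, (8-8)^2=0, (5-3)^2=4, (9-1)^2=64, (2-11)^2=81
sum(d^2) = 348.
Step 3: rho = 1 - 6*348 / (11*(11^2 - 1)) = 1 - 2088/1320 = -0.581818.
Step 4: Under H0, t = rho * sqrt((n-2)/(1-rho^2)) = -2.1461 ~ t(9).
Step 5: Two-sided p-value from the t-distribution with 9 df = 0.060420.
Step 6: alpha = 0.1. reject H0.

rho = -0.5818, p = 0.060420, reject H0 at alpha = 0.1.


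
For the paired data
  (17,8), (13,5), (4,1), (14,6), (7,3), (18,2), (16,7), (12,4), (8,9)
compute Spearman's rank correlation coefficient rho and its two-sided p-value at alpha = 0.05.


Step 1: Rank x and y separately (midranks; no ties here).
rank(x): 17->8, 13->5, 4->1, 14->6, 7->2, 18->9, 16->7, 12->4, 8->3
rank(y): 8->8, 5->5, 1->1, 6->6, 3->3, 2->2, 7->7, 4->4, 9->9
Step 2: d_i = R_x(i) - R_y(i); compute d_i^2.
  (8-8)^2=0, (5-5)^2=0, (1-1)^2=0, (6-6)^2=0, (2-3)^2=1, (9-2)^2=49, (7-7)^2=0, (4-4)^2=0, (3-9)^2=36
sum(d^2) = 86.
Step 3: rho = 1 - 6*86 / (9*(9^2 - 1)) = 1 - 516/720 = 0.283333.
Step 4: Under H0, t = rho * sqrt((n-2)/(1-rho^2)) = 0.7817 ~ t(7).
Step 5: Two-sided p-value from the t-distribution with 7 df = 0.460030.
Step 6: alpha = 0.05. fail to reject H0.

rho = 0.2833, p = 0.460030, fail to reject H0 at alpha = 0.05.


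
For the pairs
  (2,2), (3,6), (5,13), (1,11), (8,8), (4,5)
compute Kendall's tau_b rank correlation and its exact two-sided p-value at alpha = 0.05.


Step 1: Enumerate the 15 unordered pairs (i,j) with i<j and classify each by sign(x_j-x_i) * sign(y_j-y_i).
  (1,2):dx=+1,dy=+4->C; (1,3):dx=+3,dy=+11->C; (1,4):dx=-1,dy=+9->D; (1,5):dx=+6,dy=+6->C
  (1,6):dx=+2,dy=+3->C; (2,3):dx=+2,dy=+7->C; (2,4):dx=-2,dy=+5->D; (2,5):dx=+5,dy=+2->C
  (2,6):dx=+1,dy=-1->D; (3,4):dx=-4,dy=-2->C; (3,5):dx=+3,dy=-5->D; (3,6):dx=-1,dy=-8->C
  (4,5):dx=+7,dy=-3->D; (4,6):dx=+3,dy=-6->D; (5,6):dx=-4,dy=-3->C
Step 2: C = 9, D = 6, total pairs = 15.
Step 3: tau = (C - D)/(n(n-1)/2) = (9 - 6)/15 = 0.200000.
Step 4: Exact two-sided p-value (enumerate n! = 720 permutations of y under H0): p = 0.719444.
Step 5: alpha = 0.05. fail to reject H0.

tau_b = 0.2000 (C=9, D=6), p = 0.719444, fail to reject H0.


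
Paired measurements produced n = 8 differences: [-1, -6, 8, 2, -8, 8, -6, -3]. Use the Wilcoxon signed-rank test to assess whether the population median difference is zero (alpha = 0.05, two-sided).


Step 1: Drop any zero differences (none here) and take |d_i|.
|d| = [1, 6, 8, 2, 8, 8, 6, 3]
Step 2: Midrank |d_i| (ties get averaged ranks).
ranks: |1|->1, |6|->4.5, |8|->7, |2|->2, |8|->7, |8|->7, |6|->4.5, |3|->3
Step 3: Attach original signs; sum ranks with positive sign and with negative sign.
W+ = 7 + 2 + 7 = 16
W- = 1 + 4.5 + 7 + 4.5 + 3 = 20
(Check: W+ + W- = 36 should equal n(n+1)/2 = 36.)
Step 4: Test statistic W = min(W+, W-) = 16.
Step 5: Ties in |d|, so use the tie-corrected normal approximation.
        E[W] = n(n+1)/4 = 8*9/4 = 18.
        Tie groups: |d|=6 (t=2), |d|=8 (t=3); sum(t^3 - t) = 30.
        Var[W] = n(n+1)(2n+1)/24 - sum(t^3-t)/48 = 1224/24 - 30/48 = 50.375.
        z = (W - E[W]) / sqrt(Var[W]) = (16 - 18) / 7.0975 = -0.2818.
        Two-sided p = 2*Phi(z) = 0.778106.
Step 6: alpha = 0.05. fail to reject H0.

W+ = 16, W- = 20, W = min = 16, p = 0.778106, fail to reject H0.


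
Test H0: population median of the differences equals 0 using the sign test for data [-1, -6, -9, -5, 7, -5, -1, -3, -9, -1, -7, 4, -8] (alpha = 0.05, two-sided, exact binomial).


Step 1: Discard zero differences. Original n = 13; n_eff = number of nonzero differences = 13.
Nonzero differences (with sign): -1, -6, -9, -5, +7, -5, -1, -3, -9, -1, -7, +4, -8
Step 2: Count signs: positive = 2, negative = 11.
Step 3: Under H0: P(positive) = 0.5, so the number of positives S ~ Bin(13, 0.5).
Step 4: Two-sided exact p-value = sum of Bin(13,0.5) probabilities at or below the observed probability = 0.022461.
Step 5: alpha = 0.05. reject H0.

n_eff = 13, pos = 2, neg = 11, p = 0.022461, reject H0.


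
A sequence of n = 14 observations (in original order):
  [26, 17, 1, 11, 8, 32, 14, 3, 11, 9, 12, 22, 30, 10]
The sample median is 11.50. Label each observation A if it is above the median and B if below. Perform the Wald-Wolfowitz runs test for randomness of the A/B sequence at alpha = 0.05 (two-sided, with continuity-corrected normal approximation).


Step 1: Compute median = 11.50; label A = above, B = below.
Labels in order: AABBBAABBBAAAB  (n_A = 7, n_B = 7)
Step 2: Count runs R = 6.
Step 3: Under H0 (random ordering), E[R] = 2*n_A*n_B/(n_A+n_B) + 1 = 2*7*7/14 + 1 = 8.0000.
        Var[R] = 2*n_A*n_B*(2*n_A*n_B - n_A - n_B) / ((n_A+n_B)^2 * (n_A+n_B-1)) = 8232/2548 = 3.2308.
        SD[R] = 1.7974.
Step 4: Continuity-corrected z = (R + 0.5 - E[R]) / SD[R] = (6 + 0.5 - 8.0000) / 1.7974 = -0.8345.
Step 5: Two-sided p-value via normal approximation = 2*(1 - Phi(|z|)) = 0.403986.
Step 6: alpha = 0.05. fail to reject H0.

R = 6, z = -0.8345, p = 0.403986, fail to reject H0.


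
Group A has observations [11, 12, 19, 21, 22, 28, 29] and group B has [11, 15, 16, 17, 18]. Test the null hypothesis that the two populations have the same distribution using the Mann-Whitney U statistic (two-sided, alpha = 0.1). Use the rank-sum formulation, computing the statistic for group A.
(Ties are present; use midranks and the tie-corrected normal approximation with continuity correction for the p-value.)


Step 1: Combine and sort all 12 observations; assign midranks.
sorted (value, group): (11,X), (11,Y), (12,X), (15,Y), (16,Y), (17,Y), (18,Y), (19,X), (21,X), (22,X), (28,X), (29,X)
ranks: 11->1.5, 11->1.5, 12->3, 15->4, 16->5, 17->6, 18->7, 19->8, 21->9, 22->10, 28->11, 29->12
Step 2: Rank sum for X: R1 = 1.5 + 3 + 8 + 9 + 10 + 11 + 12 = 54.5.
Step 3: U_X = R1 - n1(n1+1)/2 = 54.5 - 7*8/2 = 54.5 - 28 = 26.5.
       U_Y = n1*n2 - U_X = 35 - 26.5 = 8.5.
Step 4: Ties are present, so use the tie-corrected normal approximation (with continuity correction) for the p-value.
Step 5: p-value = 0.166721; compare to alpha = 0.1. fail to reject H0.

U_X = 26.5, p = 0.166721, fail to reject H0 at alpha = 0.1.


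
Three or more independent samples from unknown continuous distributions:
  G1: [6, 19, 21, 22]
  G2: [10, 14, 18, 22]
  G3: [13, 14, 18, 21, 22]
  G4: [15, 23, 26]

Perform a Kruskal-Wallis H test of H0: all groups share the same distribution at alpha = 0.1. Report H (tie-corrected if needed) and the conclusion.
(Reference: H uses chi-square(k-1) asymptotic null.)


Step 1: Combine all N = 16 observations and assign midranks.
sorted (value, group, rank): (6,G1,1), (10,G2,2), (13,G3,3), (14,G2,4.5), (14,G3,4.5), (15,G4,6), (18,G2,7.5), (18,G3,7.5), (19,G1,9), (21,G1,10.5), (21,G3,10.5), (22,G1,13), (22,G2,13), (22,G3,13), (23,G4,15), (26,G4,16)
Step 2: Sum ranks within each group.
R_1 = 33.5 (n_1 = 4)
R_2 = 27 (n_2 = 4)
R_3 = 38.5 (n_3 = 5)
R_4 = 37 (n_4 = 3)
Step 3: H = 12/(N(N+1)) * sum(R_i^2/n_i) - 3(N+1)
     = 12/(16*17) * (33.5^2/4 + 27^2/4 + 38.5^2/5 + 37^2/3) - 3*17
     = 0.044118 * 1215.6 - 51
     = 2.629228.
Step 4: Ties present; correction factor C = 1 - 42/(16^3 - 16) = 0.989706. Corrected H = 2.629228 / 0.989706 = 2.656575.
Step 5: Under H0, H ~ chi^2(3); p-value = 0.447657.
Step 6: alpha = 0.1. fail to reject H0.

H = 2.6566, df = 3, p = 0.447657, fail to reject H0.


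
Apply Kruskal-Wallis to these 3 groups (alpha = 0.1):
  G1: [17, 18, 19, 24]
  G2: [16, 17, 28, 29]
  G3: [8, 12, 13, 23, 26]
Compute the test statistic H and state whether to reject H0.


Step 1: Combine all N = 13 observations and assign midranks.
sorted (value, group, rank): (8,G3,1), (12,G3,2), (13,G3,3), (16,G2,4), (17,G1,5.5), (17,G2,5.5), (18,G1,7), (19,G1,8), (23,G3,9), (24,G1,10), (26,G3,11), (28,G2,12), (29,G2,13)
Step 2: Sum ranks within each group.
R_1 = 30.5 (n_1 = 4)
R_2 = 34.5 (n_2 = 4)
R_3 = 26 (n_3 = 5)
Step 3: H = 12/(N(N+1)) * sum(R_i^2/n_i) - 3(N+1)
     = 12/(13*14) * (30.5^2/4 + 34.5^2/4 + 26^2/5) - 3*14
     = 0.065934 * 665.325 - 42
     = 1.867582.
Step 4: Ties present; correction factor C = 1 - 6/(13^3 - 13) = 0.997253. Corrected H = 1.867582 / 0.997253 = 1.872727.
Step 5: Under H0, H ~ chi^2(2); p-value = 0.392051.
Step 6: alpha = 0.1. fail to reject H0.

H = 1.8727, df = 2, p = 0.392051, fail to reject H0.


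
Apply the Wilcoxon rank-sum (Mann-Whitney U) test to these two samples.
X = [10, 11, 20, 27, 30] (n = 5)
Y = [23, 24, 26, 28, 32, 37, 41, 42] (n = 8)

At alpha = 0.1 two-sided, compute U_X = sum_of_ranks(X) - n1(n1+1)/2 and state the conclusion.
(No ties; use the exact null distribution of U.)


Step 1: Combine and sort all 13 observations; assign midranks.
sorted (value, group): (10,X), (11,X), (20,X), (23,Y), (24,Y), (26,Y), (27,X), (28,Y), (30,X), (32,Y), (37,Y), (41,Y), (42,Y)
ranks: 10->1, 11->2, 20->3, 23->4, 24->5, 26->6, 27->7, 28->8, 30->9, 32->10, 37->11, 41->12, 42->13
Step 2: Rank sum for X: R1 = 1 + 2 + 3 + 7 + 9 = 22.
Step 3: U_X = R1 - n1(n1+1)/2 = 22 - 5*6/2 = 22 - 15 = 7.
       U_Y = n1*n2 - U_X = 40 - 7 = 33.
Step 4: No ties, so the exact null distribution of U (based on enumerating the C(13,5) = 1287 equally likely rank assignments) gives the two-sided p-value.
Step 5: p-value = 0.065268; compare to alpha = 0.1. reject H0.

U_X = 7, p = 0.065268, reject H0 at alpha = 0.1.


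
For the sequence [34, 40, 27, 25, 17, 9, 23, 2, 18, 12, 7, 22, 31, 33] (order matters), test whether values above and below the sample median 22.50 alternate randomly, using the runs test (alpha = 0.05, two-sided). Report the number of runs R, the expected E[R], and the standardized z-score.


Step 1: Compute median = 22.50; label A = above, B = below.
Labels in order: AAAABBABBBBBAA  (n_A = 7, n_B = 7)
Step 2: Count runs R = 5.
Step 3: Under H0 (random ordering), E[R] = 2*n_A*n_B/(n_A+n_B) + 1 = 2*7*7/14 + 1 = 8.0000.
        Var[R] = 2*n_A*n_B*(2*n_A*n_B - n_A - n_B) / ((n_A+n_B)^2 * (n_A+n_B-1)) = 8232/2548 = 3.2308.
        SD[R] = 1.7974.
Step 4: Continuity-corrected z = (R + 0.5 - E[R]) / SD[R] = (5 + 0.5 - 8.0000) / 1.7974 = -1.3909.
Step 5: Two-sided p-value via normal approximation = 2*(1 - Phi(|z|)) = 0.164264.
Step 6: alpha = 0.05. fail to reject H0.

R = 5, z = -1.3909, p = 0.164264, fail to reject H0.
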